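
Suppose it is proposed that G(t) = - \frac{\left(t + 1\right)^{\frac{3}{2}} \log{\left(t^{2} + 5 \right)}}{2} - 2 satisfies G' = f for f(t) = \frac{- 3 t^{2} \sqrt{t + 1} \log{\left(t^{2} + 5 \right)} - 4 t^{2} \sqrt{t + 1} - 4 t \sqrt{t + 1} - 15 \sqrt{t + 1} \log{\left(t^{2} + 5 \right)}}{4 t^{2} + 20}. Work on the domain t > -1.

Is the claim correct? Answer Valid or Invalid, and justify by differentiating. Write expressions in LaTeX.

d/dt[G] = \frac{- 3 t^{2} \sqrt{t + 1} \log{\left(t^{2} + 5 \right)} - 4 t^{2} \sqrt{t + 1} - 4 t \sqrt{t + 1} - 15 \sqrt{t + 1} \log{\left(t^{2} + 5 \right)}}{4 t^{2} + 20}
This equals f(t) exactly, so the claim holds.

Valid. The derivative of G reproduces f.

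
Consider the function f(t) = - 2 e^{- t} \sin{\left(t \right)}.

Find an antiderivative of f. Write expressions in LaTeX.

An antiderivative is F(t) = e^{- t} \sin{\left(t \right)} + e^{- t} \cos{\left(t \right)}.

Differentiate the proposed F(t) back; it has to land on f(t) exactly.
Check: d/dt[e^{- t} \sin{\left(t \right)} + e^{- t} \cos{\left(t \right)}] = - 2 e^{- t} \sin{\left(t \right)} = f(t).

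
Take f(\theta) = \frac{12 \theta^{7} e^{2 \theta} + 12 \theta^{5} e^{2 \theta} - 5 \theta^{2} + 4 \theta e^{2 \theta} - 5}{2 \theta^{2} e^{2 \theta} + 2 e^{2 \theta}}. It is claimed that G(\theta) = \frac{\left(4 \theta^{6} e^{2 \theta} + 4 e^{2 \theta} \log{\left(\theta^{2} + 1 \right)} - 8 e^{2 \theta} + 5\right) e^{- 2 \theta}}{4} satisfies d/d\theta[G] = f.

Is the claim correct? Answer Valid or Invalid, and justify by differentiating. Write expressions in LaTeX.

d/d\theta[G] = \frac{12 \theta^{7} e^{2 \theta} + 12 \theta^{5} e^{2 \theta} - 5 \theta^{2} + 4 \theta e^{2 \theta} - 5}{2 \theta^{2} e^{2 \theta} + 2 e^{2 \theta}}
This equals f(\theta) exactly, so the claim holds.

Valid. The derivative of G reproduces f.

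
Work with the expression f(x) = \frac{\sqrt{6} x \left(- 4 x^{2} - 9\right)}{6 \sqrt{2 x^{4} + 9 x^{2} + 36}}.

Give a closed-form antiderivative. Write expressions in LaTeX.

An antiderivative is F(x) = - \frac{\sqrt{6} \sqrt{2 x^{4} + 9 x^{2} + 36}}{6}.

f matches the chain-rule pattern g'(h)*h' with inner function h(x) = \frac{x^{4}}{3} + \frac{3 x^{2}}{2} + 6; substituting u = h(x) collapses the integral.
Check: d/dx[- \frac{\sqrt{6} \sqrt{2 x^{4} + 9 x^{2} + 36}}{6}] = \frac{- 4 \sqrt{6} x^{3} - 9 \sqrt{6} x}{6 \sqrt{2 x^{4} + 9 x^{2} + 36}}, which equals f(x).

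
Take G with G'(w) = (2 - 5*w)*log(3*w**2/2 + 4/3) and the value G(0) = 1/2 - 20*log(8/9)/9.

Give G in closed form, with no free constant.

G(w) = -5*w**2*log(3*w**2/2 + 4/3)/2 + 5*w**2/2 + 2*w*log(3*w**2/2 + 4/3) - 4*w - 20*log(w**2 + 8/9)/9 + 8*sqrt(2)*atan(3*sqrt(2)*w/4)/3 + 1/2

Recover the given G'(w) by differentiating a candidate G(w); any mismatch rules it out.
A general antiderivative is 5*w**2/2 - 4*w + (-5*w**2/2 + 2*w)*log(3*w**2/2 + 4/3) - 20*log(w**2 + 8/9)/9 + 8*sqrt(2)*atan(3*sqrt(2)*w/4)/3 + C.
The condition gives C = 1/2 - 20*log(8/9)/9 - (-20*log(8/9)/9) = 1/2.
So G(w) = -5*w**2*log(3*w**2/2 + 4/3)/2 + 5*w**2/2 + 2*w*log(3*w**2/2 + 4/3) - 4*w - 20*log(w**2 + 8/9)/9 + 8*sqrt(2)*atan(3*sqrt(2)*w/4)/3 + 1/2.
Check: d/dw[-5*w**2*log(3*w**2/2 + 4/3)/2 + 5*w**2/2 + 2*w*log(3*w**2/2 + 4/3) - 4*w - 20*log(w**2 + 8/9)/9 + 8*sqrt(2)*atan(3*sqrt(2)*w/4)/3 + 1/2] = -5*w*log(9*w**2 + 8) + 5*w*log(6) + 2*log(9*w**2 + 8) - 2*log(6), which equals G'(w).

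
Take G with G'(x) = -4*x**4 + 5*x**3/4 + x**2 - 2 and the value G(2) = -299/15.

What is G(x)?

G(x) = -4*x**5/5 + 5*x**4/16 + x**3/3 - 2*x + 2

The integrand splits into summands that can be handled one at a time.
A general antiderivative is -4*x**5/5 + 5*x**4/16 + x**3/3 - 2*x + C.
The condition gives C = -299/15 - (-329/15) = 2.
So G(x) = -4*x**5/5 + 5*x**4/16 + x**3/3 - 2*x + 2.
Check: d/dx[-4*x**5/5 + 5*x**4/16 + x**3/3 - 2*x + 2] = -4*x**4 + 5*x**3/4 + x**2 - 2 = G'(x).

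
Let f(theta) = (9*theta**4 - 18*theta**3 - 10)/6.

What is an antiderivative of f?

Any candidate F(theta) must reproduce f(theta) exactly when differentiated.
Check: d/dtheta[3*theta**5/10 - 3*theta**4/4 - 5*theta/3] = 3*theta**4/2 - 3*theta**3 - 5/3, which equals f(theta).

An antiderivative is F(theta) = 3*theta**5/10 - 3*theta**4/4 - 5*theta/3.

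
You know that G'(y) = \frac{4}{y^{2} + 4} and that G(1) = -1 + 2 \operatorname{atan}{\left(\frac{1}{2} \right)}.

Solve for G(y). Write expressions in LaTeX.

G(y) = 2 \operatorname{atan}{\left(\frac{y}{2} \right)} - 1

A candidate passes only if d/dy[G] lands on the given G'(y) exactly.
A general antiderivative is 2 \operatorname{atan}{\left(\frac{y}{2} \right)} + C.
The condition gives C = -1 + 2 \operatorname{atan}{\left(\frac{1}{2} \right)} - (2 \operatorname{atan}{\left(\frac{1}{2} \right)}) = -1.
So G(y) = 2 \operatorname{atan}{\left(\frac{y}{2} \right)} - 1.
Check: d/dy[2 \operatorname{atan}{\left(\frac{y}{2} \right)} - 1] = \frac{4}{y^{2} + 4} = G'(y).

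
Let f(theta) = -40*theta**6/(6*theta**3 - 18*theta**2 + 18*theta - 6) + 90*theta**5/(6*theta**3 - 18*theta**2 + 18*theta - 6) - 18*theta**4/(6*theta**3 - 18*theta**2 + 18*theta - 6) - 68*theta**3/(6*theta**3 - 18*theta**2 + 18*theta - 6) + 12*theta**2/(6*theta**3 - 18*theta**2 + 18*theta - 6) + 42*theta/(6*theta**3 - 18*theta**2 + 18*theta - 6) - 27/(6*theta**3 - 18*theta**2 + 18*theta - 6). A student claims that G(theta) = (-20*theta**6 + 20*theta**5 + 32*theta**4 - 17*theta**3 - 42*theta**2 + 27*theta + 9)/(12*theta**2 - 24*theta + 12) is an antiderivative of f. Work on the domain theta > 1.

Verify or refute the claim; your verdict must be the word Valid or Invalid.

Invalid: d/dtheta[G] - f = -3/4, which is not 0.

d/dtheta[G] = (-80*theta**6 + 180*theta**5 - 36*theta**4 - 145*theta**3 + 51*theta**2 + 57*theta - 45)/(12*theta**3 - 36*theta**2 + 36*theta - 12)
d/dtheta[G] - f(theta) = -3/4 != 0.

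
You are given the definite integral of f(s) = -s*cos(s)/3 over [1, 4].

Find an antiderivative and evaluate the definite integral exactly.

Check any antiderivative F(s) by computing F'(s) and comparing it with f(s).
F(s) = -(s*sin(s) + cos(s))/3 is an antiderivative of f.
Check: d/ds[-(s*sin(s) + cos(s))/3] = -s*cos(s)/3 = f(s).
F(4) = -cos(4)/3 - 4*sin(4)/3; F(1) = -sin(1)/3 - cos(1)/3.
Integral = F(4) - F(1) = cos(1)/3 - cos(4)/3 + sin(1)/3 - 4*sin(4)/3.

Antiderivative: F(s) = -(s*sin(s) + cos(s))/3; value = cos(1)/3 - cos(4)/3 + sin(1)/3 - 4*sin(4)/3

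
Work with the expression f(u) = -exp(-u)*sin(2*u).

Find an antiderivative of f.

An antiderivative is F(u) = (sin(2*u) + 2*cos(2*u))*exp(-u)/5.

A first test for any F(u): its u-derivative must equal f(u) identically.
Check: d/du[(sin(2*u) + 2*cos(2*u))*exp(-u)/5] = -exp(-u)*sin(2*u) = f(u).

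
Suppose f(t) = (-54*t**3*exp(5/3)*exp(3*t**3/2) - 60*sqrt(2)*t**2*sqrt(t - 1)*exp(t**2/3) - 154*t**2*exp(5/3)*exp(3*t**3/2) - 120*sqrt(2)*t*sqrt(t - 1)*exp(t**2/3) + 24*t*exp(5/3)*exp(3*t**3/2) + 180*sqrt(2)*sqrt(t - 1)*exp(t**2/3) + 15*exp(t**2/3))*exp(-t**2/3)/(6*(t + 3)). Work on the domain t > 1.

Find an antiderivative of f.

An antiderivative is F(t) = (-8*sqrt(2)*(t - 1)**(5/2) - 4*exp(3*t**3/2 - t**2/3 + 5/3) + 5*log(t + 3))/2.

Since d/dt undoes antidifferentiation here, F'(t) = f(t) is required of F(t).
Check: d/dt[(-8*sqrt(2)*(t - 1)**(5/2) - 4*exp(3*t**3/2 - t**2/3 + 5/3) + 5*log(t + 3))/2] = (-54*t**3*exp(5/3)*exp(-t**2/3)*exp(3*t**3/2) - 60*sqrt(2)*t**2*sqrt(t - 1) - 154*t**2*exp(5/3)*exp(-t**2/3)*exp(3*t**3/2) - 120*sqrt(2)*t*sqrt(t - 1) + 24*t*exp(5/3)*exp(-t**2/3)*exp(3*t**3/2) + 180*sqrt(2)*sqrt(t - 1) + 15)/(6*t + 18), which equals f(t).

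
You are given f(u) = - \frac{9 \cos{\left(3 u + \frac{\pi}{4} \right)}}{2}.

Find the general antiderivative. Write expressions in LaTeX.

For F(u) to be correct the identity F'(u) - f(u) = 0 must hold.
Check: d/du[- \frac{3 \sin{\left(3 u + \frac{\pi}{4} \right)}}{2}] = - \frac{9 \cos{\left(3 u + \frac{\pi}{4} \right)}}{2} = f(u).

F(u) = - \frac{3 \sin{\left(3 u + \frac{\pi}{4} \right)}}{2} + C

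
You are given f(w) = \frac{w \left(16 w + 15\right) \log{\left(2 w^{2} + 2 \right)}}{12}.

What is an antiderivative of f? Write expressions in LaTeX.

An antiderivative F(w) passes only if d/dw[F] lands on f(w) exactly.
Check: d/dw[\frac{4 w^{3} \log{\left(w^{2} + 1 \right)}}{9} - \frac{8 w^{3}}{27} + \frac{4 w^{3} \log{\left(2 \right)}}{9} + \frac{5 w^{2} \log{\left(w^{2} + 1 \right)}}{8} - \frac{5 w^{2}}{8} + \frac{5 w^{2} \log{\left(2 \right)}}{8} + \frac{8 w}{9} + \frac{5 \log{\left(w^{2} + 1 \right)}}{8} - \frac{8 \operatorname{atan}{\left(w \right)}}{9}] = \frac{4 w^{2} \log{\left(w^{2} + 1 \right)}}{3} + \frac{4 w^{2} \log{\left(2 \right)}}{3} + \frac{5 w \log{\left(w^{2} + 1 \right)}}{4} + \frac{5 w \log{\left(2 \right)}}{4}, which equals f(w).

An antiderivative is F(w) = \frac{4 w^{3} \log{\left(w^{2} + 1 \right)}}{9} - \frac{8 w^{3}}{27} + \frac{4 w^{3} \log{\left(2 \right)}}{9} + \frac{5 w^{2} \log{\left(w^{2} + 1 \right)}}{8} - \frac{5 w^{2}}{8} + \frac{5 w^{2} \log{\left(2 \right)}}{8} + \frac{8 w}{9} + \frac{5 \log{\left(w^{2} + 1 \right)}}{8} - \frac{8 \operatorname{atan}{\left(w \right)}}{9}.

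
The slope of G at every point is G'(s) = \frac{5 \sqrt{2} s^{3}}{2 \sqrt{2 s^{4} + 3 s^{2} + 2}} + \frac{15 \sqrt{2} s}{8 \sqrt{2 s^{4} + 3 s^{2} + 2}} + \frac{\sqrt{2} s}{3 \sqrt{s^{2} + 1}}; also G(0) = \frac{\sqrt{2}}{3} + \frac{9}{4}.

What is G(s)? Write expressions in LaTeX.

G(s) = \frac{\sqrt{2} \left(8 \sqrt{s^{2} + 1} + 15 \sqrt{2 s^{4} + 3 s^{2} + 2} + 12 \sqrt{2}\right)}{24}

The integrand splits into summands that can be handled one at a time.
A general antiderivative is \frac{2 \sqrt{\frac{s^{2}}{2} + \frac{1}{2}}}{3} + \frac{5 \sqrt{s^{4} + \frac{3 s^{2}}{2} + 1}}{4} + C.
The condition gives C = \frac{\sqrt{2}}{3} + \frac{9}{4} - (\frac{\sqrt{2}}{3} + \frac{5}{4}) = 1.
So G(s) = \frac{\sqrt{2} \left(8 \sqrt{s^{2} + 1} + 15 \sqrt{2 s^{4} + 3 s^{2} + 2} + 12 \sqrt{2}\right)}{24}.
Check: d/ds[\frac{\sqrt{2} \left(8 \sqrt{s^{2} + 1} + 15 \sqrt{2 s^{4} + 3 s^{2} + 2} + 12 \sqrt{2}\right)}{24}] = \frac{60 \sqrt{2} s^{3} \sqrt{s^{2} + 1} + 45 \sqrt{2} s \sqrt{s^{2} + 1} + 8 \sqrt{2} s \sqrt{2 s^{4} + 3 s^{2} + 2}}{24 \sqrt{s^{2} + 1} \sqrt{2 s^{4} + 3 s^{2} + 2}}, which equals G'(s).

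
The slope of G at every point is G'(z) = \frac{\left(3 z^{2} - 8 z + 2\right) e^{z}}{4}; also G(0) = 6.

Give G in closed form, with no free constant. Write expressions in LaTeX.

G(z) = \frac{3 z^{2} e^{z}}{4} - \frac{7 z e^{z}}{2} + 4 e^{z} + 2

G'(z) has the shape u'v + uv' for u = \frac{3 z^{2}}{4} - \frac{7 z}{2} + 4 and v = e^{z} — it is the derivative of the product u*v.
A general antiderivative is \frac{\left(3 z^{2} - 14 z + 16\right) e^{z}}{4} + C.
The condition gives C = 6 - (4) = 2.
So G(z) = \frac{3 z^{2} e^{z}}{4} - \frac{7 z e^{z}}{2} + 4 e^{z} + 2.
Check: d/dz[\frac{3 z^{2} e^{z}}{4} - \frac{7 z e^{z}}{2} + 4 e^{z} + 2] = \frac{3 z^{2} e^{z}}{4} - 2 z e^{z} + \frac{e^{z}}{2}, which equals G'(z).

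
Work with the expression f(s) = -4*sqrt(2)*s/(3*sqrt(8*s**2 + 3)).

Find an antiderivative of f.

An antiderivative is F(s) = -sqrt(2)*sqrt(8*s**2 + 3)/6.

The substitution u = 4*s**2 + 3/2 works: f is exactly (dF/du)*(du/ds) for that inner function.
Check: d/ds[-sqrt(2)*sqrt(8*s**2 + 3)/6] = -4*sqrt(2)*s/(3*sqrt(8*s**2 + 3)) = f(s).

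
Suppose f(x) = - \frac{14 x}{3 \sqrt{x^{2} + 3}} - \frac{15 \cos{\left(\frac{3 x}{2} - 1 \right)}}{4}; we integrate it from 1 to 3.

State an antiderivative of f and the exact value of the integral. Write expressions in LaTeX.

The integrand splits into summands that can be handled one at a time.
F(x) = \frac{- 28 \sqrt{x^{2} + 3} - 15 \sin{\left(\frac{3 x}{2} - 1 \right)}}{6} is an antiderivative of f.
Check: d/dx[\frac{- 28 \sqrt{x^{2} + 3} - 15 \sin{\left(\frac{3 x}{2} - 1 \right)}}{6}] = \frac{- 56 x - 45 \sqrt{x^{2} + 3} \cos{\left(\frac{3 x}{2} - 1 \right)}}{12 \sqrt{x^{2} + 3}}, which equals f(x).
F(3) = - \frac{28 \sqrt{3}}{3} - \frac{5 \sin{\left(\frac{7}{2} \right)}}{2}; F(1) = - \frac{28}{3} - \frac{5 \sin{\left(\frac{1}{2} \right)}}{2}.
Integral = F(3) - F(1) = - \frac{28 \sqrt{3}}{3} - \frac{5 \sin{\left(\frac{7}{2} \right)}}{2} + \frac{5 \sin{\left(\frac{1}{2} \right)}}{2} + \frac{28}{3}.

Antiderivative: F(x) = \frac{- 28 \sqrt{x^{2} + 3} - 15 \sin{\left(\frac{3 x}{2} - 1 \right)}}{6}; value = - \frac{28 \sqrt{3}}{3} - \frac{5 \sin{\left(\frac{7}{2} \right)}}{2} + \frac{5 \sin{\left(\frac{1}{2} \right)}}{2} + \frac{28}{3}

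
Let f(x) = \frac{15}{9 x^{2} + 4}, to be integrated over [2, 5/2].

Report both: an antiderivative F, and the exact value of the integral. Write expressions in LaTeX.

Whatever form F(x) takes, F'(x) = f(x) is non-negotiable.
F(x) = \frac{5 \operatorname{atan}{\left(\frac{3 x}{2} \right)}}{2} is an antiderivative of f.
Check: d/dx[\frac{5 \operatorname{atan}{\left(\frac{3 x}{2} \right)}}{2}] = \frac{15}{9 x^{2} + 4} = f(x).
F(5/2) = \frac{5 \operatorname{atan}{\left(\frac{15}{4} \right)}}{2}; F(2) = \frac{5 \operatorname{atan}{\left(3 \right)}}{2}.
Integral = F(5/2) - F(2) = - \frac{5 \operatorname{atan}{\left(3 \right)}}{2} + \frac{5 \operatorname{atan}{\left(\frac{15}{4} \right)}}{2}.

Antiderivative: F(x) = \frac{5 \operatorname{atan}{\left(\frac{3 x}{2} \right)}}{2}; value = - \frac{5 \operatorname{atan}{\left(3 \right)}}{2} + \frac{5 \operatorname{atan}{\left(\frac{15}{4} \right)}}{2}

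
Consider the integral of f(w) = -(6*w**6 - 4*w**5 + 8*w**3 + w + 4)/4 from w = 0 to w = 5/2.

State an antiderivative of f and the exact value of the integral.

Recover f(w) by differentiating a candidate F(w); any mismatch rules it out.
F(w) = -w*(36*w**6 - 28*w**5 + 84*w**3 + 21*w + 168)/168 is an antiderivative of f.
Check: d/dw[-w*(36*w**6 - 28*w**5 + 84*w**3 + 21*w + 168)/168] = -3*w**6/2 + w**5 - 2*w**3 - w/4 - 1, which equals f(w).
F(5/2) = -607015/5376; F(0) = 0.
Integral = F(5/2) - F(0) = -607015/5376.

Antiderivative: F(w) = -w*(36*w**6 - 28*w**5 + 84*w**3 + 21*w + 168)/168; value = -607015/5376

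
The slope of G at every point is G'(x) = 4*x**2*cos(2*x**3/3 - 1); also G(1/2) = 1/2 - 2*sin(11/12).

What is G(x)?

The substitution u = 2*x**3/3 - 1 works: G'(x) is exactly (dG/du)*(du/dx) for that inner function.
A general antiderivative is 2*sin(2*x**3/3 - 1) + C.
The condition gives C = 1/2 - 2*sin(11/12) - (-2*sin(11/12)) = 1/2.
So G(x) = (4*sin(2*x**3/3 - 1) + 1)/2.
Check: d/dx[(4*sin(2*x**3/3 - 1) + 1)/2] = 4*x**2*cos(2*x**3/3 - 1) = G'(x).

G(x) = (4*sin(2*x**3/3 - 1) + 1)/2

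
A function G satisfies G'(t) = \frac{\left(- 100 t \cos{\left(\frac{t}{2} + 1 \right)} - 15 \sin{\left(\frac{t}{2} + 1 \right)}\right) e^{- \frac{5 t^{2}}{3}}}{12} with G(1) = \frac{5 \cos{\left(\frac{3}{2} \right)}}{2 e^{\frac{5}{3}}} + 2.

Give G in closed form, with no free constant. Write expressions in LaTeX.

Recognize the product-rule pattern: G'(t) = u'v + uv' with u = \frac{5 \cos{\left(\frac{t}{2} + 1 \right)}}{2}, v = e^{- \frac{5 t^{2}}{3}}, so integration by parts undoes it.
A general antiderivative is \frac{5 e^{- \frac{5 t^{2}}{3}} \cos{\left(\frac{t}{2} + 1 \right)}}{2} + C.
The condition gives C = \frac{5 \cos{\left(\frac{3}{2} \right)}}{2 e^{\frac{5}{3}}} + 2 - (\frac{5 \cos{\left(\frac{3}{2} \right)}}{2 e^{\frac{5}{3}}}) = 2.
So G(t) = 2 + \frac{5 e^{- \frac{5 t^{2}}{3}} \cos{\left(\frac{t}{2} + 1 \right)}}{2}.
Check: d/dt[2 + \frac{5 e^{- \frac{5 t^{2}}{3}} \cos{\left(\frac{t}{2} + 1 \right)}}{2}] = \frac{\left(- 100 t \cos{\left(\frac{t}{2} + 1 \right)} - 15 \sin{\left(\frac{t}{2} + 1 \right)}\right) e^{- \frac{5 t^{2}}{3}}}{12} = G'(t).

G(t) = 2 + \frac{5 e^{- \frac{5 t^{2}}{3}} \cos{\left(\frac{t}{2} + 1 \right)}}{2}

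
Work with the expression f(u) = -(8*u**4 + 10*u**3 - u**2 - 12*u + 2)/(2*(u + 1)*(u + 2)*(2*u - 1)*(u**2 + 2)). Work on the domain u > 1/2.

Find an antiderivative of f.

Factor the denominator (2*(u + 1)*(u + 2)*(2*u - 1)*(u**2 + 2)) and decompose: f = -(41*u - 20)/(27*(u**2 + 2)) + 4/(27*(2*u - 1)) - 7/(6*(u + 2)) + 11/(18*(u + 1)); each piece integrates to a log, atan, or power term.
Check: d/du[(4*log(u - 1/2) + 33*log(u + 1) - 63*log(u + 2) - 41*log(u**2 + 2) + 20*sqrt(2)*atan(sqrt(2)*u/2))/54] = (-8*u**4 - 10*u**3 + u**2 + 12*u - 2)/(4*u**5 + 10*u**4 + 10*u**3 + 16*u**2 + 4*u - 8), which equals f(u).

An antiderivative is F(u) = (4*log(u - 1/2) + 33*log(u + 1) - 63*log(u + 2) - 41*log(u**2 + 2) + 20*sqrt(2)*atan(sqrt(2)*u/2))/54.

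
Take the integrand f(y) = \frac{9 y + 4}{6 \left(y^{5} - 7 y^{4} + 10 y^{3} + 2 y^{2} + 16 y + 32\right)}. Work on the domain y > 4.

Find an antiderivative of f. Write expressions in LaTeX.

An antiderivative is F(y) = \frac{- 302 y \log{\left(y - 4 \right)} - 108 y \log{\left(y + 1 \right)} + 205 y \log{\left(y^{2} + 2 \right)} + 190 \sqrt{2} y \operatorname{atan}{\left(\frac{\sqrt{2} y}{2} \right)} + 1208 \log{\left(y - 4 \right)} + 432 \log{\left(y + 1 \right)} - 820 \log{\left(y^{2} + 2 \right)} - 760 \sqrt{2} \operatorname{atan}{\left(\frac{\sqrt{2} y}{2} \right)} - 720}{9720 y - 38880}.

The denominator factors as 6 \left(y - 4\right)^{2} \left(y + 1\right) \left(y^{2} + 2\right); partial fractions split f into directly integrable pieces: \frac{41 y + 38}{972 \left(y^{2} + 2\right)} - \frac{1}{90 \left(y + 1\right)} - \frac{151}{4860 \left(y - 4\right)} + \frac{2}{27 \left(y - 4\right)^{2}}.
Check: d/dy[\frac{- 302 y \log{\left(y - 4 \right)} - 108 y \log{\left(y + 1 \right)} + 205 y \log{\left(y^{2} + 2 \right)} + 190 \sqrt{2} y \operatorname{atan}{\left(\frac{\sqrt{2} y}{2} \right)} + 1208 \log{\left(y - 4 \right)} + 432 \log{\left(y + 1 \right)} - 820 \log{\left(y^{2} + 2 \right)} - 760 \sqrt{2} \operatorname{atan}{\left(\frac{\sqrt{2} y}{2} \right)} - 720}{9720 y - 38880}] = \frac{9 y + 4}{6 y^{5} - 42 y^{4} + 60 y^{3} + 12 y^{2} + 96 y + 192}, which equals f(y).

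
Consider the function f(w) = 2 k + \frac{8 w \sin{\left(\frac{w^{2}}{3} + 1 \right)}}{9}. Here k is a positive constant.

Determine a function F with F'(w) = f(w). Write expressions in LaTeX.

An antiderivative is F(w) = 2 k w - \frac{4 \cos{\left(\frac{w^{2}}{3} + 1 \right)}}{3}.

Recover f(w) by differentiating a candidate F(w); any mismatch rules it out.
Check: d/dw[2 k w - \frac{4 \cos{\left(\frac{w^{2}}{3} + 1 \right)}}{3}] = 2 k + \frac{8 w \sin{\left(\frac{w^{2}}{3} + 1 \right)}}{9} = f(w).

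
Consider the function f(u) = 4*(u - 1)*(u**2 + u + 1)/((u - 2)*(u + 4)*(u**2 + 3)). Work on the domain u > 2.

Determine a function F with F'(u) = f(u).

An antiderivative is F(u) = 2*(19*log(u - 2) + 65*log(u + 4) + 15*log(u**2 + 3) - 2*sqrt(3)*atan(sqrt(3)*u/3))/57.

The denominator factors as (u - 2)*(u + 4)*(u**2 + 3); partial fractions split f into directly integrable pieces: 4*(5*u - 1)/(19*(u**2 + 3)) + 130/(57*(u + 4)) + 2/(3*(u - 2)).
Check: d/du[2*(19*log(u - 2) + 65*log(u + 4) + 15*log(u**2 + 3) - 2*sqrt(3)*atan(sqrt(3)*u/3))/57] = (4*u**3 - 4)/(u**4 + 2*u**3 - 5*u**2 + 6*u - 24), which equals f(u).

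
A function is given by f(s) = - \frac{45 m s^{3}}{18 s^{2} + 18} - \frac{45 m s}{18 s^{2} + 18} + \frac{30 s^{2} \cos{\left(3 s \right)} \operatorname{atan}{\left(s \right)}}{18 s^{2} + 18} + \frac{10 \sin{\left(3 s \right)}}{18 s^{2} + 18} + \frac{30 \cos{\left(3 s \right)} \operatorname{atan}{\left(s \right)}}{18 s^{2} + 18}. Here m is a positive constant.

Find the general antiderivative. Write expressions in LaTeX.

F(s) = - \frac{5 m s^{2}}{4} + \frac{5 \sin{\left(3 s \right)} \operatorname{atan}{\left(s \right)}}{9} + C

Integrate term by term and add the pieces.
Check: d/ds[- \frac{5 m s^{2}}{4} + \frac{5 \sin{\left(3 s \right)} \operatorname{atan}{\left(s \right)}}{9}] = \frac{- 45 m s^{3} - 45 m s + 30 s^{2} \cos{\left(3 s \right)} \operatorname{atan}{\left(s \right)} + 10 \sin{\left(3 s \right)} + 30 \cos{\left(3 s \right)} \operatorname{atan}{\left(s \right)}}{18 s^{2} + 18}, which equals f(s).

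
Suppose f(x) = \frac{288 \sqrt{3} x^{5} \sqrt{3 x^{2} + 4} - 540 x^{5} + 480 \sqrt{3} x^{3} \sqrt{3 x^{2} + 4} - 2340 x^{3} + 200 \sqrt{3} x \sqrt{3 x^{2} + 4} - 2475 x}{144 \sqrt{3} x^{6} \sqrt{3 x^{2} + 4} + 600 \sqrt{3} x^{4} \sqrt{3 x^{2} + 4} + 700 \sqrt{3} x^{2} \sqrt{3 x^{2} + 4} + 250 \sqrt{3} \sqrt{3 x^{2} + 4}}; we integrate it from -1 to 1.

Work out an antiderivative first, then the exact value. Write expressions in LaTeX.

Any candidate F(x) must reproduce f(x) exactly when differentiated.
F(x) = \frac{5 \sqrt{x^{2} + \frac{4}{3}}}{4 x^{2} + \frac{10}{3}} + \log{\left(2 x^{2} + 5 \right)} is an antiderivative of f.
Check: d/dx[\frac{5 \sqrt{x^{2} + \frac{4}{3}}}{4 x^{2} + \frac{10}{3}} + \log{\left(2 x^{2} + 5 \right)}] = \frac{288 \sqrt{3} x^{5} \sqrt{3 x^{2} + 4} - 540 x^{5} + 480 \sqrt{3} x^{3} \sqrt{3 x^{2} + 4} - 2340 x^{3} + 200 \sqrt{3} x \sqrt{3 x^{2} + 4} - 2475 x}{144 \sqrt{3} x^{6} \sqrt{3 x^{2} + 4} + 600 \sqrt{3} x^{4} \sqrt{3 x^{2} + 4} + 700 \sqrt{3} x^{2} \sqrt{3 x^{2} + 4} + 250 \sqrt{3} \sqrt{3 x^{2} + 4}} = f(x).
F(1) = \frac{5 \sqrt{21}}{22} + \log{\left(7 \right)}; F(-1) = \frac{5 \sqrt{21}}{22} + \log{\left(7 \right)}.
Integral = F(1) - F(-1) = 0.

Antiderivative: F(x) = \frac{5 \sqrt{x^{2} + \frac{4}{3}}}{4 x^{2} + \frac{10}{3}} + \log{\left(2 x^{2} + 5 \right)}; value = 0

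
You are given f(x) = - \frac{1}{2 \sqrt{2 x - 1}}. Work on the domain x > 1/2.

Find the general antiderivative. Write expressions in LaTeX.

Recover f(x) by differentiating a candidate F(x); any mismatch rules it out.
Check: d/dx[- \frac{\sqrt{2 x - 1}}{2}] = - \frac{1}{2 \sqrt{2 x - 1}} = f(x).

F(x) = - \frac{\sqrt{2 x - 1}}{2} + C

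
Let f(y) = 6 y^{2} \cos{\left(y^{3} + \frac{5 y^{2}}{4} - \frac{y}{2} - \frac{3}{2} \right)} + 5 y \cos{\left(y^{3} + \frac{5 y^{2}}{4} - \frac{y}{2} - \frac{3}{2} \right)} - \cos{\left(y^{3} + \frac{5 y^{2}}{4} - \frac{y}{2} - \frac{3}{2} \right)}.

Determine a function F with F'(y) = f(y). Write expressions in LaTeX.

The substitution u = y^{3} + \frac{5 y^{2}}{4} - \frac{y}{2} - \frac{3}{2} works: f is exactly (dF/du)*(du/dy) for that inner function.
Check: d/dy[2 \sin{\left(y^{3} + \frac{5 y^{2}}{4} - \frac{y}{2} - \frac{3}{2} \right)}] = 6 y^{2} \cos{\left(y^{3} + \frac{5 y^{2}}{4} - \frac{y}{2} - \frac{3}{2} \right)} + 5 y \cos{\left(y^{3} + \frac{5 y^{2}}{4} - \frac{y}{2} - \frac{3}{2} \right)} - \cos{\left(y^{3} + \frac{5 y^{2}}{4} - \frac{y}{2} - \frac{3}{2} \right)} = f(y).

An antiderivative is F(y) = 2 \sin{\left(y^{3} + \frac{5 y^{2}}{4} - \frac{y}{2} - \frac{3}{2} \right)}.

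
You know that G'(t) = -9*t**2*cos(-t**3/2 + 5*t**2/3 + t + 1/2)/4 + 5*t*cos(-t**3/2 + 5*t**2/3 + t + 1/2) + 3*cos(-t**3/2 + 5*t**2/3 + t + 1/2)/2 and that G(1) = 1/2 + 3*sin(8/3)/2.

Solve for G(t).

The substitution u = -t**3/2 + 5*t**2/3 + t + 1/2 works: G'(t) is exactly (dG/du)*(du/dt) for that inner function.
A general antiderivative is 3*sin(-t**3/2 + 5*t**2/3 + t + 1/2)/2 + C.
The condition gives C = 1/2 + 3*sin(8/3)/2 - (3*sin(8/3)/2) = 1/2.
So G(t) = (3*sin(-t**3/2 + 5*t**2/3 + t + 1/2) + 1)/2.
Check: d/dt[(3*sin(-t**3/2 + 5*t**2/3 + t + 1/2) + 1)/2] = -9*t**2*cos(-t**3/2 + 5*t**2/3 + t + 1/2)/4 + 5*t*cos(-t**3/2 + 5*t**2/3 + t + 1/2) + 3*cos(-t**3/2 + 5*t**2/3 + t + 1/2)/2 = G'(t).

G(t) = (3*sin(-t**3/2 + 5*t**2/3 + t + 1/2) + 1)/2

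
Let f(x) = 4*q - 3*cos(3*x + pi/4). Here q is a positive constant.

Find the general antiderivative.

F(x) = 4*q*x - sin(3*x + pi/4) + C

Differentiate the proposed F(x) back; it has to land on f(x) exactly.
Check: d/dx[4*q*x - sin(3*x + pi/4)] = 4*q - 3*cos(3*x + pi/4) = f(x).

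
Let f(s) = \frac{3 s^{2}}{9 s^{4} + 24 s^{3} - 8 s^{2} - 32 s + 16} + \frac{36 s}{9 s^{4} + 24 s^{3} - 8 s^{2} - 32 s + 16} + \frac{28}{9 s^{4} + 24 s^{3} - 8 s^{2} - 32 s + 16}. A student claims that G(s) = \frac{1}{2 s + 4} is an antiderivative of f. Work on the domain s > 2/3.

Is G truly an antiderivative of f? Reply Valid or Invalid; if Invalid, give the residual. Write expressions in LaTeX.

d/ds[G] = - \frac{1}{2 s^{2} + 8 s + 8}
d/ds[G] - f(s) = - \frac{15}{18 s^{2} - 24 s + 8} != 0.

Invalid: d/ds[G] - f = - \frac{15}{18 s^{2} - 24 s + 8}, which is not 0.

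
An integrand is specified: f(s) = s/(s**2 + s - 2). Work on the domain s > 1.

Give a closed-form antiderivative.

Factor the denominator ((s - 1)*(s + 2)) and decompose: f = 2/(3*(s + 2)) + 1/(3*(s - 1)); each piece integrates to a log, atan, or power term.
Check: d/ds[log(s - 1)/3 + 2*log(s + 2)/3] = s/(s**2 + s - 2) = f(s).

An antiderivative is F(s) = log(s - 1)/3 + 2*log(s + 2)/3.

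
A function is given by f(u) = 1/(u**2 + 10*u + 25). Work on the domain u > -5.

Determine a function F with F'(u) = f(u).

An antiderivative is F(u) = -1/(u + 5).

Recover f(u) by differentiating a candidate F(u); any mismatch rules it out.
Check: d/du[-1/(u + 5)] = 1/(u**2 + 10*u + 25) = f(u).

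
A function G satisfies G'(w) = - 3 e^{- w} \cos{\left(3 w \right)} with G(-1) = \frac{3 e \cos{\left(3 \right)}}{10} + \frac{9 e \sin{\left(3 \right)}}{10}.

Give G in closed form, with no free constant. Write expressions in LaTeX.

G(w) = \frac{3 \left(- 3 \sin{\left(3 w \right)} + \cos{\left(3 w \right)}\right) e^{- w}}{10}

Any candidate G(w) must reproduce the stated G'(w) exactly.
A general antiderivative is - \frac{9 e^{- w} \sin{\left(3 w \right)}}{10} + \frac{3 e^{- w} \cos{\left(3 w \right)}}{10} + C.
The condition gives C = \frac{3 e \cos{\left(3 \right)}}{10} + \frac{9 e \sin{\left(3 \right)}}{10} - (\frac{3 e \cos{\left(3 \right)}}{10} + \frac{9 e \sin{\left(3 \right)}}{10}) = 0.
So G(w) = \frac{3 \left(- 3 \sin{\left(3 w \right)} + \cos{\left(3 w \right)}\right) e^{- w}}{10}.
Check: d/dw[\frac{3 \left(- 3 \sin{\left(3 w \right)} + \cos{\left(3 w \right)}\right) e^{- w}}{10}] = - 3 e^{- w} \cos{\left(3 w \right)} = G'(w).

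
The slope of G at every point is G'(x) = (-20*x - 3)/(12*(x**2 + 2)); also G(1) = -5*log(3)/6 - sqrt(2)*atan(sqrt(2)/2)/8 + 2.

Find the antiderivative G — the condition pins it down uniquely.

G(x) = -5*log(x**2 + 2)/6 - sqrt(2)*atan(sqrt(2)*x/2)/8 + 2

For G(x) to be correct, d/dx[G] must agree with the stated G'(x) identically.
A general antiderivative is -5*log(x**2 + 2)/6 - sqrt(2)*atan(sqrt(2)*x/2)/8 + C.
The condition gives C = -5*log(3)/6 - sqrt(2)*atan(sqrt(2)/2)/8 + 2 - (-5*log(3)/6 - sqrt(2)*atan(sqrt(2)/2)/8) = 2.
So G(x) = -5*log(x**2 + 2)/6 - sqrt(2)*atan(sqrt(2)*x/2)/8 + 2.
Check: d/dx[-5*log(x**2 + 2)/6 - sqrt(2)*atan(sqrt(2)*x/2)/8 + 2] = (-20*x - 3)/(12*x**2 + 24), which equals G'(x).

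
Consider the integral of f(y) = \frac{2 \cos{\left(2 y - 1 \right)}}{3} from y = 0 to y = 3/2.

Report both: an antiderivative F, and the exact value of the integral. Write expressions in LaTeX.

Whatever form F(y) takes, F'(y) = f(y) is non-negotiable.
F(y) = \frac{\sin{\left(2 y - 1 \right)}}{3} is an antiderivative of f.
Check: d/dy[\frac{\sin{\left(2 y - 1 \right)}}{3}] = \frac{2 \cos{\left(2 y - 1 \right)}}{3} = f(y).
F(3/2) = \frac{\sin{\left(2 \right)}}{3}; F(0) = - \frac{\sin{\left(1 \right)}}{3}.
Integral = F(3/2) - F(0) = \frac{\sin{\left(1 \right)}}{3} + \frac{\sin{\left(2 \right)}}{3}.

Antiderivative: F(y) = \frac{\sin{\left(2 y - 1 \right)}}{3}; value = \frac{\sin{\left(1 \right)}}{3} + \frac{\sin{\left(2 \right)}}{3}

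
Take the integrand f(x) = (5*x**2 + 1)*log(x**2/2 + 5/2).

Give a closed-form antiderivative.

An antiderivative is F(x) = -10*x**3/9 + 44*x/3 + (5*x**3/3 + x)*log(x**2/2 + 5/2) - 44*sqrt(5)*atan(sqrt(5)*x/5)/3.

An antiderivative F(x) passes only if d/dx[F] lands on f(x) exactly.
Check: d/dx[-10*x**3/9 + 44*x/3 + (5*x**3/3 + x)*log(x**2/2 + 5/2) - 44*sqrt(5)*atan(sqrt(5)*x/5)/3] = 5*x**2*log(x**2 + 5) - 5*x**2*log(2) + log(x**2 + 5) - log(2), which equals f(x).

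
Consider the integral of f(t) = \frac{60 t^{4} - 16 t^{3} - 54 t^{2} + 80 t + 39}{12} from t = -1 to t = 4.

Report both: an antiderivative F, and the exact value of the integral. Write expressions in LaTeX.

Antiderivative: F(t) = \frac{12 t^{5} - 4 t^{4} - 18 t^{3} + 40 t^{2} + 39 t + 15}{12}; value = \frac{3635}{4}

Any candidate F(t) must reproduce f(t) exactly when differentiated.
F(t) = \frac{12 t^{5} - 4 t^{4} - 18 t^{3} + 40 t^{2} + 39 t + 15}{12} is an antiderivative of f.
Check: d/dt[\frac{12 t^{5} - 4 t^{4} - 18 t^{3} + 40 t^{2} + 39 t + 15}{12}] = 5 t^{4} - \frac{4 t^{3}}{3} - \frac{9 t^{2}}{2} + \frac{20 t}{3} + \frac{13}{4}, which equals f(t).
F(4) = \frac{3641}{4}; F(-1) = \frac{3}{2}.
Integral = F(4) - F(-1) = \frac{3635}{4}.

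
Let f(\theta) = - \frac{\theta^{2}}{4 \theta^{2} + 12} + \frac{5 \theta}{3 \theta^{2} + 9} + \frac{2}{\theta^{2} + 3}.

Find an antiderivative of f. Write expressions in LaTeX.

An antiderivative is F(\theta) = \frac{- 3 \theta + 10 \log{\left(\theta^{2} + 3 \right)} + 11 \sqrt{3} \operatorname{atan}{\left(\frac{\sqrt{3} \theta}{3} \right)}}{12}.

The integrand splits into summands that can be handled one at a time.
Check: d/d\theta[\frac{- 3 \theta + 10 \log{\left(\theta^{2} + 3 \right)} + 11 \sqrt{3} \operatorname{atan}{\left(\frac{\sqrt{3} \theta}{3} \right)}}{12}] = \frac{- 3 \theta^{2} + 20 \theta + 24}{12 \theta^{2} + 36}, which equals f(\theta).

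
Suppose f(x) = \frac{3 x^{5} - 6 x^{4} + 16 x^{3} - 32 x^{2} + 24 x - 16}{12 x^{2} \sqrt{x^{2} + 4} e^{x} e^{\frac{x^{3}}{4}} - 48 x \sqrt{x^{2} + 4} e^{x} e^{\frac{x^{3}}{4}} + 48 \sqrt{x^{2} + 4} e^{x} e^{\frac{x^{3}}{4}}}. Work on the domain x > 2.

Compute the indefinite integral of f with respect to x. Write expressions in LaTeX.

F(x) = - \frac{\sqrt{x^{2} + 4} e^{- \frac{x^{3}}{4} - x}}{3 \left(x - 2\right)} + C

For F(x) to be correct the identity F'(x) - f(x) = 0 must hold.
Check: d/dx[- \frac{\sqrt{x^{2} + 4} e^{- \frac{x^{3}}{4} - x}}{3 \left(x - 2\right)}] = \frac{3 x^{5} - 6 x^{4} + 16 x^{3} - 32 x^{2} + 24 x - 16}{12 x^{2} \sqrt{x^{2} + 4} e^{x} e^{\frac{x^{3}}{4}} - 48 x \sqrt{x^{2} + 4} e^{x} e^{\frac{x^{3}}{4}} + 48 \sqrt{x^{2} + 4} e^{x} e^{\frac{x^{3}}{4}}} = f(x).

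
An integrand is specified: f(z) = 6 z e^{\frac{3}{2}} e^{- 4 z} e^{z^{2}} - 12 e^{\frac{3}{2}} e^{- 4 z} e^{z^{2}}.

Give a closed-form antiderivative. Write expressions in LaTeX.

The substitution u = z^{2} - 4 z + \frac{3}{2} works: f is exactly (dF/du)*(du/dz) for that inner function.
Check: d/dz[3 e^{z^{2} - 4 z + \frac{3}{2}}] = 6 z e^{\frac{3}{2}} e^{- 4 z} e^{z^{2}} - 12 e^{\frac{3}{2}} e^{- 4 z} e^{z^{2}} = f(z).

An antiderivative is F(z) = 3 e^{z^{2} - 4 z + \frac{3}{2}}.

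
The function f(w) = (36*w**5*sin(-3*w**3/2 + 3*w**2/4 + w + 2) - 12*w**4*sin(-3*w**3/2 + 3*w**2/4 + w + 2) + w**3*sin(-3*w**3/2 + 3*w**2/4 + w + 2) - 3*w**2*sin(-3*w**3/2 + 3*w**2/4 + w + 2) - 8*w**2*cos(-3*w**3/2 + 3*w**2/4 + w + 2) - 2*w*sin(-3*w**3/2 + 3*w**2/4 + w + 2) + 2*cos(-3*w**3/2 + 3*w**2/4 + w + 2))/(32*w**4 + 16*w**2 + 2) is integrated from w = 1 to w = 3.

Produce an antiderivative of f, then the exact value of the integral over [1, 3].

Recover f(w) by differentiating a candidate F(w); any mismatch rules it out.
F(w) = w*cos(-3*w**3/2 + 3*w**2/4 + w + 2)/(4*w**2 + 1) is an antiderivative of f.
Check: d/dw[w*cos(-3*w**3/2 + 3*w**2/4 + w + 2)/(4*w**2 + 1)] = (36*w**5*sin(-3*w**3/2 + 3*w**2/4 + w + 2) - 12*w**4*sin(-3*w**3/2 + 3*w**2/4 + w + 2) + w**3*sin(-3*w**3/2 + 3*w**2/4 + w + 2) - 3*w**2*sin(-3*w**3/2 + 3*w**2/4 + w + 2) - 8*w**2*cos(-3*w**3/2 + 3*w**2/4 + w + 2) - 2*w*sin(-3*w**3/2 + 3*w**2/4 + w + 2) + 2*cos(-3*w**3/2 + 3*w**2/4 + w + 2))/(32*w**4 + 16*w**2 + 2) = f(w).
F(3) = 3*cos(115/4)/37; F(1) = cos(9/4)/5.
Integral = F(3) - F(1) = 3*cos(115/4)/37 - cos(9/4)/5.

Antiderivative: F(w) = w*cos(-3*w**3/2 + 3*w**2/4 + w + 2)/(4*w**2 + 1); value = 3*cos(115/4)/37 - cos(9/4)/5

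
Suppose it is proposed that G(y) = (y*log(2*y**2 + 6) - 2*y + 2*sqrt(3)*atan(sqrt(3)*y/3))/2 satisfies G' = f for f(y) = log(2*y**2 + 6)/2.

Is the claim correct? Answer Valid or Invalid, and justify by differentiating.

d/dy[G] = log(y**2 + 3)/2 + log(2)/2
This equals f(y) exactly, so the claim holds.

Valid. The derivative of G reproduces f.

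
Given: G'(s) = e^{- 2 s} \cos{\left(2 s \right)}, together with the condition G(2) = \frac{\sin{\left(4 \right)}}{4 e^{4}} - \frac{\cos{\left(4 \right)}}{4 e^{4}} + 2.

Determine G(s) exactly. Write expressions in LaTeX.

Since d/ds undoes antidifferentiation here, G(s) must give back the stated G'(s).
A general antiderivative is \frac{e^{- 2 s} \sin{\left(2 s \right)}}{4} - \frac{e^{- 2 s} \cos{\left(2 s \right)}}{4} + C.
The condition gives C = \frac{\sin{\left(4 \right)}}{4 e^{4}} - \frac{\cos{\left(4 \right)}}{4 e^{4}} + 2 - (\frac{\sin{\left(4 \right)}}{4 e^{4}} - \frac{\cos{\left(4 \right)}}{4 e^{4}}) = 2.
So G(s) = - \frac{\left(- 8 e^{2 s} - \sin{\left(2 s \right)} + \cos{\left(2 s \right)}\right) e^{- 2 s}}{4}.
Check: d/ds[- \frac{\left(- 8 e^{2 s} - \sin{\left(2 s \right)} + \cos{\left(2 s \right)}\right) e^{- 2 s}}{4}] = e^{- 2 s} \cos{\left(2 s \right)} = G'(s).

G(s) = - \frac{\left(- 8 e^{2 s} - \sin{\left(2 s \right)} + \cos{\left(2 s \right)}\right) e^{- 2 s}}{4}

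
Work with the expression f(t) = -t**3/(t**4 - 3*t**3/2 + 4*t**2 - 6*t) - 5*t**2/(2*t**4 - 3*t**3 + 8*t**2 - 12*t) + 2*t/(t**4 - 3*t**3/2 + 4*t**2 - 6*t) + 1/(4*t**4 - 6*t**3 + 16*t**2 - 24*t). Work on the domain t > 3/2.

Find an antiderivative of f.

An antiderivative is F(t) = -log(t)/24 - 46*log(t - 3/2)/75 - 69*log(t**2 + 4)/400 - 77*atan(t/2)/50.

Factor the denominator (2*t*(2*t - 3)*(t**2 + 4)) and decompose: f = -(69*t + 616)/(200*(t**2 + 4)) - 92/(75*(2*t - 3)) - 1/(24*t); each piece integrates to a log, atan, or power term.
Check: d/dt[-log(t)/24 - 46*log(t - 3/2)/75 - 69*log(t**2 + 4)/400 - 77*atan(t/2)/50] = (-4*t**3 - 10*t**2 + 8*t + 1)/(4*t**4 - 6*t**3 + 16*t**2 - 24*t), which equals f(t).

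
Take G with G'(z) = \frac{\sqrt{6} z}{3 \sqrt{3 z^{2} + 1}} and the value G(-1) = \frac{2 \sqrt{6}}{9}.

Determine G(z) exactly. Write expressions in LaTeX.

G(z) = \frac{\sqrt{2 z^{2} + \frac{2}{3}}}{3}

The substitution u = 2 z^{2} + \frac{2}{3} works: G'(z) is exactly (dG/du)*(du/dz) for that inner function.
A general antiderivative is \frac{\sqrt{2 z^{2} + \frac{2}{3}}}{3} + C.
The condition gives C = \frac{2 \sqrt{6}}{9} - (\frac{2 \sqrt{6}}{9}) = 0.
So G(z) = \frac{\sqrt{2 z^{2} + \frac{2}{3}}}{3}.
Check: d/dz[\frac{\sqrt{2 z^{2} + \frac{2}{3}}}{3}] = \frac{\sqrt{6} z}{3 \sqrt{3 z^{2} + 1}} = G'(z).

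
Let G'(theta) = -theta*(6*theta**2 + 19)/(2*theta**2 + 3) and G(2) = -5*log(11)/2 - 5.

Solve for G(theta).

A first test for any G(theta): its theta-derivative must equal the given G'(theta).
A general antiderivative is -3*theta**2/2 - 5*log(2*theta**2 + 3)/2 + 1 + C.
The condition gives C = -5*log(11)/2 - 5 - (-5*log(11)/2 - 5) = 0.
So G(theta) = -3*theta**2/2 - 5*log(2*theta**2 + 3)/2 + 1.
Check: d/dtheta[-3*theta**2/2 - 5*log(2*theta**2 + 3)/2 + 1] = (-6*theta**3 - 19*theta)/(2*theta**2 + 3), which equals G'(theta).

G(theta) = -3*theta**2/2 - 5*log(2*theta**2 + 3)/2 + 1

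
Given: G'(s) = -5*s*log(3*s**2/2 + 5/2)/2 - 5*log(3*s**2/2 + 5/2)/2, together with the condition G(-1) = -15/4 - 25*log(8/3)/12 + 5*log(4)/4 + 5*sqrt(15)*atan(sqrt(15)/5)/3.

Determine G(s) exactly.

G(s) = -5*s**2*log(3*s**2 + 5)/4 + 5*s**2*log(2)/4 + 5*s**2/4 - 5*s*log(3*s**2 + 5)/2 + 5*s*log(2)/2 + 5*s - 25*log(s**2 + 5/3)/12 - 5*sqrt(15)*atan(sqrt(15)*s/5)/3

Integrate term by term and add the pieces.
A general antiderivative is 5*s**2/4 + 5*s + (-5*s**2/4 - 5*s/2)*log(3*s**2/2 + 5/2) - 25*log(s**2 + 5/3)/12 - 5*sqrt(15)*atan(sqrt(15)*s/5)/3 + C.
The condition gives C = -15/4 - 25*log(8/3)/12 + 5*log(4)/4 + 5*sqrt(15)*atan(sqrt(15)/5)/3 - (-15/4 - 25*log(8/3)/12 + 5*log(4)/4 + 5*sqrt(15)*atan(sqrt(15)/5)/3) = 0.
So G(s) = -5*s**2*log(3*s**2 + 5)/4 + 5*s**2*log(2)/4 + 5*s**2/4 - 5*s*log(3*s**2 + 5)/2 + 5*s*log(2)/2 + 5*s - 25*log(s**2 + 5/3)/12 - 5*sqrt(15)*atan(sqrt(15)*s/5)/3.
Check: d/ds[-5*s**2*log(3*s**2 + 5)/4 + 5*s**2*log(2)/4 + 5*s**2/4 - 5*s*log(3*s**2 + 5)/2 + 5*s*log(2)/2 + 5*s - 25*log(s**2 + 5/3)/12 - 5*sqrt(15)*atan(sqrt(15)*s/5)/3] = -5*s*log(3*s**2 + 5)/2 + 5*s*log(2)/2 - 5*log(3*s**2 + 5)/2 + 5*log(2)/2, which equals G'(s).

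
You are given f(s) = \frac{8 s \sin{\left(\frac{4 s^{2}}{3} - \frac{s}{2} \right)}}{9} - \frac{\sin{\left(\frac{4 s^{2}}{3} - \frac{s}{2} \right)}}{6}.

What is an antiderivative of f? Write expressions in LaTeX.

f matches the chain-rule pattern g'(h)*h' with inner function h(s) = \frac{4 s^{2}}{3} - \frac{s}{2}; substituting u = h(s) collapses the integral.
Check: d/ds[- \frac{\cos{\left(\frac{4 s^{2}}{3} - \frac{s}{2} \right)}}{3}] = \frac{8 s \sin{\left(\frac{4 s^{2}}{3} - \frac{s}{2} \right)}}{9} - \frac{\sin{\left(\frac{4 s^{2}}{3} - \frac{s}{2} \right)}}{6} = f(s).

An antiderivative is F(s) = - \frac{\cos{\left(\frac{4 s^{2}}{3} - \frac{s}{2} \right)}}{3}.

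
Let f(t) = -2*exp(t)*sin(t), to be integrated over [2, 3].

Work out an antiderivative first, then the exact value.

Any candidate F(t) must reproduce f(t) exactly when differentiated.
F(t) = -exp(t)*sin(t) + exp(t)*cos(t) is an antiderivative of f.
Check: d/dt[-exp(t)*sin(t) + exp(t)*cos(t)] = -2*exp(t)*sin(t) = f(t).
F(3) = exp(3)*cos(3) - exp(3)*sin(3); F(2) = -exp(2)*sin(2) + exp(2)*cos(2).
Integral = F(3) - F(2) = exp(3)*cos(3) - exp(3)*sin(3) - exp(2)*cos(2) + exp(2)*sin(2).

Antiderivative: F(t) = -exp(t)*sin(t) + exp(t)*cos(t); value = exp(3)*cos(3) - exp(3)*sin(3) - exp(2)*cos(2) + exp(2)*sin(2)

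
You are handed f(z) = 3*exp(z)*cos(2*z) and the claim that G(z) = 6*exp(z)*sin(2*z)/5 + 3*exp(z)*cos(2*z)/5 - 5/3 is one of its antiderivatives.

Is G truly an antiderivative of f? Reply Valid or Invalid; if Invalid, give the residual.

Valid: G'(z) = f(z).

d/dz[G] = 3*exp(z)*cos(2*z)
This equals f(z) exactly, so the claim holds.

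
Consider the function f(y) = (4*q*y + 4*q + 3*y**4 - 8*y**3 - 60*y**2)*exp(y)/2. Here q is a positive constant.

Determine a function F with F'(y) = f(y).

An antiderivative is F(y) = 2*q*y*exp(y) + 3*y**4*exp(y)/2 - 10*y**3*exp(y).

Recognize the product-rule pattern: f = u'v + uv' with u = 2*q*y + 3*y**4/2 - 10*y**3, v = exp(y), so integration by parts undoes it.
Check: d/dy[2*q*y*exp(y) + 3*y**4*exp(y)/2 - 10*y**3*exp(y)] = 2*q*y*exp(y) + 2*q*exp(y) + 3*y**4*exp(y)/2 - 4*y**3*exp(y) - 30*y**2*exp(y), which equals f(y).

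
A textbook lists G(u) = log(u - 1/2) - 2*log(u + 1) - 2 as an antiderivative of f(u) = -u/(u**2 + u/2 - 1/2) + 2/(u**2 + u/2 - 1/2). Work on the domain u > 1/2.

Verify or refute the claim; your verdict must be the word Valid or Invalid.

Valid: G'(u) = f(u).

d/du[G] = (4 - 2*u)/(2*u**2 + u - 1)
This equals f(u) exactly, so the claim holds.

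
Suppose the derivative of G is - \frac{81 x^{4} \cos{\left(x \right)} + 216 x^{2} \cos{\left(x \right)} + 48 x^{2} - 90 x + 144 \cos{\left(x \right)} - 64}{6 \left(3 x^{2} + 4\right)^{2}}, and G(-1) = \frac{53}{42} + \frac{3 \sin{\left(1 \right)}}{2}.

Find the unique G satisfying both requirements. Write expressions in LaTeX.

G(x) = \frac{4 x}{\frac{9 x^{2}}{2} + 6} - \frac{3 \sin{\left(x \right)}}{2} + 2 - \frac{5}{6 x^{2} + 8}

Check a candidate G(x) by differentiating: d/dx[G] must match the given G'(x).
A general antiderivative is \frac{\frac{4 x}{3} - \frac{5}{4}}{\frac{3 x^{2}}{2} + 2} - \frac{3 \sin{\left(x \right)}}{2} + C.
The condition gives C = \frac{53}{42} + \frac{3 \sin{\left(1 \right)}}{2} - (- \frac{31}{42} + \frac{3 \sin{\left(1 \right)}}{2}) = 2.
So G(x) = \frac{4 x}{\frac{9 x^{2}}{2} + 6} - \frac{3 \sin{\left(x \right)}}{2} + 2 - \frac{5}{6 x^{2} + 8}.
Check: d/dx[\frac{4 x}{\frac{9 x^{2}}{2} + 6} - \frac{3 \sin{\left(x \right)}}{2} + 2 - \frac{5}{6 x^{2} + 8}] = \frac{- 81 x^{4} \cos{\left(x \right)} - 216 x^{2} \cos{\left(x \right)} - 48 x^{2} + 90 x - 144 \cos{\left(x \right)} + 64}{54 x^{4} + 144 x^{2} + 96}, which equals G'(x).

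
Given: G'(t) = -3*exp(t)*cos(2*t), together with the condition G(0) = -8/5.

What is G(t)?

G(t) = -6*exp(t)*sin(2*t)/5 - 3*exp(t)*cos(2*t)/5 - 1

The proposed G(t) is checked by its d/dt: the result must match the given G'(t).
A general antiderivative is -6*exp(t)*sin(2*t)/5 - 3*exp(t)*cos(2*t)/5 + C.
The condition gives C = -8/5 - (-3/5) = -1.
So G(t) = -6*exp(t)*sin(2*t)/5 - 3*exp(t)*cos(2*t)/5 - 1.
Check: d/dt[-6*exp(t)*sin(2*t)/5 - 3*exp(t)*cos(2*t)/5 - 1] = -3*exp(t)*cos(2*t) = G'(t).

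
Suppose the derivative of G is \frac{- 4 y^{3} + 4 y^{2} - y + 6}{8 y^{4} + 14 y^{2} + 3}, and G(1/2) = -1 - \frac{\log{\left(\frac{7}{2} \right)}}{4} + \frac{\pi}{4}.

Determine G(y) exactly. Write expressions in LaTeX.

G(y) = \frac{- \log{\left(2 y^{2} + 3 \right)} + 4 \operatorname{atan}{\left(2 y \right)} - 4}{4}

Differentiate the proposed G(y) back; it has to land on the given G'(y).
A general antiderivative is - \frac{\log{\left(2 y^{2} + 3 \right)}}{4} + \operatorname{atan}{\left(2 y \right)} + C.
The condition gives C = -1 - \frac{\log{\left(\frac{7}{2} \right)}}{4} + \frac{\pi}{4} - (- \frac{\log{\left(\frac{7}{2} \right)}}{4} + \frac{\pi}{4}) = -1.
So G(y) = \frac{- \log{\left(2 y^{2} + 3 \right)} + 4 \operatorname{atan}{\left(2 y \right)} - 4}{4}.
Check: d/dy[\frac{- \log{\left(2 y^{2} + 3 \right)} + 4 \operatorname{atan}{\left(2 y \right)} - 4}{4}] = \frac{- 4 y^{3} + 4 y^{2} - y + 6}{8 y^{4} + 14 y^{2} + 3} = G'(y).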